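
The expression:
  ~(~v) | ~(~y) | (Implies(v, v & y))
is always true.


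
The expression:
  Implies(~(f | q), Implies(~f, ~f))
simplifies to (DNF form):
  True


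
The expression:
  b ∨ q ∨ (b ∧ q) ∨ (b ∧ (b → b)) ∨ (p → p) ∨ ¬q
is always true.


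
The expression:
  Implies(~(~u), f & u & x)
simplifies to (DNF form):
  ~u | (f & x)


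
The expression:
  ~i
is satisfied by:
  {i: False}


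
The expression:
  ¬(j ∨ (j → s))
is never true.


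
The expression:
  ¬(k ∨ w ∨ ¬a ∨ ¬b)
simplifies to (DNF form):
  a ∧ b ∧ ¬k ∧ ¬w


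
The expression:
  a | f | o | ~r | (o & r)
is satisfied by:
  {a: True, o: True, f: True, r: False}
  {a: True, o: True, f: False, r: False}
  {a: True, f: True, o: False, r: False}
  {a: True, f: False, o: False, r: False}
  {o: True, f: True, a: False, r: False}
  {o: True, f: False, a: False, r: False}
  {f: True, a: False, o: False, r: False}
  {f: False, a: False, o: False, r: False}
  {r: True, a: True, o: True, f: True}
  {r: True, a: True, o: True, f: False}
  {r: True, a: True, f: True, o: False}
  {r: True, a: True, f: False, o: False}
  {r: True, o: True, f: True, a: False}
  {r: True, o: True, f: False, a: False}
  {r: True, f: True, o: False, a: False}


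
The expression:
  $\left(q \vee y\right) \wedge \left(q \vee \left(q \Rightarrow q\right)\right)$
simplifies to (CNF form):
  $q \vee y$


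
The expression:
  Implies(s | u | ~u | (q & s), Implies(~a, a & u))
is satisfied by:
  {a: True}


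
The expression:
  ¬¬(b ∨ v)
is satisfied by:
  {b: True, v: True}
  {b: True, v: False}
  {v: True, b: False}


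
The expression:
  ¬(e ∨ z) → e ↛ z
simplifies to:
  e ∨ z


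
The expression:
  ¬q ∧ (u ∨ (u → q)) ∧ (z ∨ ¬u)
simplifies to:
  ¬q ∧ (z ∨ ¬u)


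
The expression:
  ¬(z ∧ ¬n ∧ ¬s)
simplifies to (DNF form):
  n ∨ s ∨ ¬z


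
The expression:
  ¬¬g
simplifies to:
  g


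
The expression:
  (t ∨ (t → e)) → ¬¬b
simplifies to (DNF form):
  b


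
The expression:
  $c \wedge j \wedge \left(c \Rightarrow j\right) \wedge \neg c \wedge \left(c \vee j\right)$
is never true.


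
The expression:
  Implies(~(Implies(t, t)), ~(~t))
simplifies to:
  True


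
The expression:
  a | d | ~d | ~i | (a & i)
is always true.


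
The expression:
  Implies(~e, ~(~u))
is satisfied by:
  {e: True, u: True}
  {e: True, u: False}
  {u: True, e: False}


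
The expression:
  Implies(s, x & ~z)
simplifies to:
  ~s | (x & ~z)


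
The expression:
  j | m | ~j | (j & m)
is always true.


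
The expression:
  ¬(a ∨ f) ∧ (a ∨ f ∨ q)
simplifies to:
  q ∧ ¬a ∧ ¬f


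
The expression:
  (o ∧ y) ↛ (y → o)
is never true.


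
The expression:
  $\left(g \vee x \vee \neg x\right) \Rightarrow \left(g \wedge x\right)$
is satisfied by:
  {x: True, g: True}


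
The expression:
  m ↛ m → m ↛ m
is always true.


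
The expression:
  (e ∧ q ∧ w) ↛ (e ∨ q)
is never true.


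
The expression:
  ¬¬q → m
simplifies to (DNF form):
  m ∨ ¬q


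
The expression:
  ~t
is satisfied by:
  {t: False}


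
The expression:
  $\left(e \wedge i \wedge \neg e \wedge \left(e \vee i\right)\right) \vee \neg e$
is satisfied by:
  {e: False}


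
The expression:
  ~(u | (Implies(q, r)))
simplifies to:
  q & ~r & ~u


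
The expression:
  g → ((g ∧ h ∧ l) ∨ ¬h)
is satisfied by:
  {l: True, h: False, g: False}
  {h: False, g: False, l: False}
  {g: True, l: True, h: False}
  {g: True, h: False, l: False}
  {l: True, h: True, g: False}
  {h: True, l: False, g: False}
  {g: True, h: True, l: True}


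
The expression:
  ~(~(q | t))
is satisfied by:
  {t: True, q: True}
  {t: True, q: False}
  {q: True, t: False}


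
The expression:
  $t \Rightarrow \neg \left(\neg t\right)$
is always true.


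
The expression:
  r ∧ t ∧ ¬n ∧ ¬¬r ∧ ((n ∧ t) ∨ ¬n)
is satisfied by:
  {t: True, r: True, n: False}


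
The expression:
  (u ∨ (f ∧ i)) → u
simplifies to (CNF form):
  u ∨ ¬f ∨ ¬i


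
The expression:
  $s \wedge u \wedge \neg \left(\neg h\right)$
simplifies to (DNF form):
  $h \wedge s \wedge u$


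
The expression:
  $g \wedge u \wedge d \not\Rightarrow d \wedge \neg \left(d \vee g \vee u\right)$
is never true.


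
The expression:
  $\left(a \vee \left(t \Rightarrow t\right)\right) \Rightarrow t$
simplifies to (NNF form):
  $t$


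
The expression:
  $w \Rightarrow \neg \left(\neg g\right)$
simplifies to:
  $g \vee \neg w$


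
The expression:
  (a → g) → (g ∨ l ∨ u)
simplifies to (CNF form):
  a ∨ g ∨ l ∨ u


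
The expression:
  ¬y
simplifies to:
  ¬y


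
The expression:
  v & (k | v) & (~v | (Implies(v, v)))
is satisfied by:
  {v: True}


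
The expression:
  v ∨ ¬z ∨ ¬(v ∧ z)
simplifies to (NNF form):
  True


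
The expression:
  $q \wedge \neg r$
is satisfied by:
  {q: True, r: False}


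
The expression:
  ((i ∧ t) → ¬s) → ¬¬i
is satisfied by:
  {i: True}


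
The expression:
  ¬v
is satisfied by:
  {v: False}


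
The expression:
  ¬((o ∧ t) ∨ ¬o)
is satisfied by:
  {o: True, t: False}


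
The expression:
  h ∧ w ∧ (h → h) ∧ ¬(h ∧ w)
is never true.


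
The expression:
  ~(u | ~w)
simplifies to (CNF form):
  w & ~u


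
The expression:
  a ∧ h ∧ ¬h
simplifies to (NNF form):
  False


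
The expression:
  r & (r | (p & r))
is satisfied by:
  {r: True}


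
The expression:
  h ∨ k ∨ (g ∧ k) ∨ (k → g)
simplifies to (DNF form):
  True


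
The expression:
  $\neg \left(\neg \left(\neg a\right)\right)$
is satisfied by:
  {a: False}


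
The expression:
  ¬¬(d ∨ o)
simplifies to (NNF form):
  d ∨ o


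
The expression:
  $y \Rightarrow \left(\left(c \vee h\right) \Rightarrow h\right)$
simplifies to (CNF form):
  $h \vee \neg c \vee \neg y$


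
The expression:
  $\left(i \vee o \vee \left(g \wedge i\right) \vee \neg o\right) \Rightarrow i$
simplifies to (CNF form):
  $i$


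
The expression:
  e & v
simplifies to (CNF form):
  e & v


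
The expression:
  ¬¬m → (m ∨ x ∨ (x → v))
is always true.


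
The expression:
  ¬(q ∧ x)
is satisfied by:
  {q: False, x: False}
  {x: True, q: False}
  {q: True, x: False}


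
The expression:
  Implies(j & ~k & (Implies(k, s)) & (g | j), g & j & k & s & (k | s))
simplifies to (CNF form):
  k | ~j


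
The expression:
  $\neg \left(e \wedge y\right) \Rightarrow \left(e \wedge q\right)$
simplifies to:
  $e \wedge \left(q \vee y\right)$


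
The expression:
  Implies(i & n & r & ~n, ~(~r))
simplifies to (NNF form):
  True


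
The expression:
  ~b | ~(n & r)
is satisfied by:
  {n: False, b: False, r: False}
  {r: True, n: False, b: False}
  {b: True, n: False, r: False}
  {r: True, b: True, n: False}
  {n: True, r: False, b: False}
  {r: True, n: True, b: False}
  {b: True, n: True, r: False}


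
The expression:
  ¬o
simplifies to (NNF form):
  ¬o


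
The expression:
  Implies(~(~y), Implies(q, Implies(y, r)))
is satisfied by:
  {r: True, q: False, y: False}
  {q: False, y: False, r: False}
  {r: True, y: True, q: False}
  {y: True, q: False, r: False}
  {r: True, q: True, y: False}
  {q: True, r: False, y: False}
  {r: True, y: True, q: True}


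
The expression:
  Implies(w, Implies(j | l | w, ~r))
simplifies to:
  ~r | ~w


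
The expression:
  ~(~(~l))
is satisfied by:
  {l: False}


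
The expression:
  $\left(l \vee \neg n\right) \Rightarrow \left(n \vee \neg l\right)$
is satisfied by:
  {n: True, l: False}
  {l: False, n: False}
  {l: True, n: True}


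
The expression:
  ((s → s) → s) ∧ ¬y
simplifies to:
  s ∧ ¬y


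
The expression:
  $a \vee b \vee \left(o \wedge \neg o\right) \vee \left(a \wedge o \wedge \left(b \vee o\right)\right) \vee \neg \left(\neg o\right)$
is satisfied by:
  {a: True, b: True, o: True}
  {a: True, b: True, o: False}
  {a: True, o: True, b: False}
  {a: True, o: False, b: False}
  {b: True, o: True, a: False}
  {b: True, o: False, a: False}
  {o: True, b: False, a: False}


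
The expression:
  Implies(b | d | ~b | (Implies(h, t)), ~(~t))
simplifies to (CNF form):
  t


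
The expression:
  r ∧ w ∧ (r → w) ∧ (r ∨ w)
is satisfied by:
  {r: True, w: True}


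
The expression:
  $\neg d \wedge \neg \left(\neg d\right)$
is never true.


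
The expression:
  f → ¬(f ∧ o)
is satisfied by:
  {o: False, f: False}
  {f: True, o: False}
  {o: True, f: False}


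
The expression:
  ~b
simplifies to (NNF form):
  ~b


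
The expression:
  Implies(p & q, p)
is always true.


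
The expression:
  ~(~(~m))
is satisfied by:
  {m: False}


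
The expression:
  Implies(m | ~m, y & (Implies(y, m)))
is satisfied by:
  {m: True, y: True}


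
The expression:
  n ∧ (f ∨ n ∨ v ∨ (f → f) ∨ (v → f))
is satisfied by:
  {n: True}


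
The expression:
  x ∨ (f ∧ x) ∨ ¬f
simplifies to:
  x ∨ ¬f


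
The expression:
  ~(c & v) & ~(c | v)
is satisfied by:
  {v: False, c: False}


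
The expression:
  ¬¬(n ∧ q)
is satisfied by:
  {q: True, n: True}


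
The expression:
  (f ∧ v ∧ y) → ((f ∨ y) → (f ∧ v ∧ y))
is always true.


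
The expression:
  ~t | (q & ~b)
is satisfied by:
  {q: True, t: False, b: False}
  {q: False, t: False, b: False}
  {b: True, q: True, t: False}
  {b: True, q: False, t: False}
  {t: True, q: True, b: False}


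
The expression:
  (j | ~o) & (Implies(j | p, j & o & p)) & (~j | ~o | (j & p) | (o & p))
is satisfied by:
  {p: False, o: False, j: False}
  {j: True, o: True, p: True}


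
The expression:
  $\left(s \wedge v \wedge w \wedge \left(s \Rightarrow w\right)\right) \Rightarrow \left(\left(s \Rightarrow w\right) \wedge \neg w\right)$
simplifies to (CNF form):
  $\neg s \vee \neg v \vee \neg w$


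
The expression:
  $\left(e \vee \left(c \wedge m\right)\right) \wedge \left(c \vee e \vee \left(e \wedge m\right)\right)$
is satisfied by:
  {c: True, e: True, m: True}
  {c: True, e: True, m: False}
  {e: True, m: True, c: False}
  {e: True, m: False, c: False}
  {c: True, m: True, e: False}


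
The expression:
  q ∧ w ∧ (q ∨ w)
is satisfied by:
  {w: True, q: True}


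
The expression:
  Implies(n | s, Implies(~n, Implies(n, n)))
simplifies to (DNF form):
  True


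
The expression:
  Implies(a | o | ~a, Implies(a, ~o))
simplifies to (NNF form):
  ~a | ~o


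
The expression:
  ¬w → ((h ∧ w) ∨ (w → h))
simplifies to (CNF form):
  True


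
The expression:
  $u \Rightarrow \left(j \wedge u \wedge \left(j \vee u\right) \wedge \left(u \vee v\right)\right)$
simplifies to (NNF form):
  $j \vee \neg u$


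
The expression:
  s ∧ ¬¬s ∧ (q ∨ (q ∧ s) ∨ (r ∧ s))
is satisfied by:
  {s: True, r: True, q: True}
  {s: True, r: True, q: False}
  {s: True, q: True, r: False}


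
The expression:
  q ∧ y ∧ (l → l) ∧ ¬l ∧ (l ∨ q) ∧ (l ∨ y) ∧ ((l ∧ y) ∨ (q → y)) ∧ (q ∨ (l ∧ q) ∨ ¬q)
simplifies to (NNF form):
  q ∧ y ∧ ¬l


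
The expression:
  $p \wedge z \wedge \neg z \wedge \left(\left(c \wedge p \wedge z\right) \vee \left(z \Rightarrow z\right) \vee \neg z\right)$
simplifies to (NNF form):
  $\text{False}$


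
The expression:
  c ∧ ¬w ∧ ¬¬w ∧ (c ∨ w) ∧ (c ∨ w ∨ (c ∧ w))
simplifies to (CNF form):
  False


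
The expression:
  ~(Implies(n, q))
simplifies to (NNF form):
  n & ~q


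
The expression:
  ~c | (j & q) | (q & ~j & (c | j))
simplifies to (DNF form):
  q | ~c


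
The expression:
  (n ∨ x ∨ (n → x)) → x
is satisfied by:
  {x: True}


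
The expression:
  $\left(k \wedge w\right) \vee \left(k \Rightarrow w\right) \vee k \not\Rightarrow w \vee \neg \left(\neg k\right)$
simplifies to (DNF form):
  $\text{True}$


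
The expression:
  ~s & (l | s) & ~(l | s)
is never true.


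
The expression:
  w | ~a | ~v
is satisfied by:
  {w: True, v: False, a: False}
  {v: False, a: False, w: False}
  {w: True, a: True, v: False}
  {a: True, v: False, w: False}
  {w: True, v: True, a: False}
  {v: True, w: False, a: False}
  {w: True, a: True, v: True}


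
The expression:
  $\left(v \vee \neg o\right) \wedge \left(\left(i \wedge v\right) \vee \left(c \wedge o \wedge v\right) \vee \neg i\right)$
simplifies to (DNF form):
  $v \vee \left(\neg i \wedge \neg o\right)$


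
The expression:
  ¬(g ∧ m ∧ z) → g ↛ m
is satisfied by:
  {z: True, g: True, m: False}
  {g: True, m: False, z: False}
  {z: True, m: True, g: True}


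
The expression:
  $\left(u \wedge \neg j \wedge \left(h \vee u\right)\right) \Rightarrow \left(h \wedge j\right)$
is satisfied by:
  {j: True, u: False}
  {u: False, j: False}
  {u: True, j: True}


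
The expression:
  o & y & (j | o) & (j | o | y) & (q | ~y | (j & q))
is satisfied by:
  {o: True, y: True, q: True}


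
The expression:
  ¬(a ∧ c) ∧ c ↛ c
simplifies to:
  False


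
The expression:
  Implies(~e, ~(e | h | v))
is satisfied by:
  {e: True, h: False, v: False}
  {e: True, v: True, h: False}
  {e: True, h: True, v: False}
  {e: True, v: True, h: True}
  {v: False, h: False, e: False}


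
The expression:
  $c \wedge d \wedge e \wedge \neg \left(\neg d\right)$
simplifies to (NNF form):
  $c \wedge d \wedge e$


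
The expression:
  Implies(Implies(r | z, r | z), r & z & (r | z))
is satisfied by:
  {r: True, z: True}


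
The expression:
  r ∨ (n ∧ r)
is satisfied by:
  {r: True}


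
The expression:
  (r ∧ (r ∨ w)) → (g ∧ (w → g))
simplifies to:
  g ∨ ¬r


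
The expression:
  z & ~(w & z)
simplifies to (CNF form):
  z & ~w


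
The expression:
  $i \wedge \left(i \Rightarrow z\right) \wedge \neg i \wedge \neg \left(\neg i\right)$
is never true.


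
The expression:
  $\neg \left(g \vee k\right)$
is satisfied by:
  {g: False, k: False}


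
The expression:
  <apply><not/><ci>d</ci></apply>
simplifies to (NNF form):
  <apply><not/><ci>d</ci></apply>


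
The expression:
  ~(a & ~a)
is always true.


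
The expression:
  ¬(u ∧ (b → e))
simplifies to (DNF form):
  (b ∧ ¬e) ∨ ¬u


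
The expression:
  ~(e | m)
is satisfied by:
  {e: False, m: False}


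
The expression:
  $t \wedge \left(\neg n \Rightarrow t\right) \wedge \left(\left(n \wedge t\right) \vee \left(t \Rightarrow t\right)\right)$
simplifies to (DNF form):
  $t$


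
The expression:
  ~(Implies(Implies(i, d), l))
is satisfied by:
  {d: True, l: False, i: False}
  {d: False, l: False, i: False}
  {i: True, d: True, l: False}


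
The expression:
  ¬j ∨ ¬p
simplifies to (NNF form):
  ¬j ∨ ¬p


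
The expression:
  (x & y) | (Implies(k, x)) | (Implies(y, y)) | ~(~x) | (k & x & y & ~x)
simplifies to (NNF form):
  True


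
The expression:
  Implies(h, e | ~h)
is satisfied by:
  {e: True, h: False}
  {h: False, e: False}
  {h: True, e: True}


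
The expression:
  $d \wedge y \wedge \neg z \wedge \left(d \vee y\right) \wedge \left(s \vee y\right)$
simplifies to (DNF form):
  $d \wedge y \wedge \neg z$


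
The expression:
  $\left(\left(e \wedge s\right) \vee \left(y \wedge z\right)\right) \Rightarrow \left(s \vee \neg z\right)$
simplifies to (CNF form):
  $s \vee \neg y \vee \neg z$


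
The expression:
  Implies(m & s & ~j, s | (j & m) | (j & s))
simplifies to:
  True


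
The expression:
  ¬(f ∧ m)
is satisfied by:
  {m: False, f: False}
  {f: True, m: False}
  {m: True, f: False}


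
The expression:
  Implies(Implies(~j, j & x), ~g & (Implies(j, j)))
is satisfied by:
  {g: False, j: False}
  {j: True, g: False}
  {g: True, j: False}


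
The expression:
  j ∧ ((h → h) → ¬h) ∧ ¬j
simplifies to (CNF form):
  False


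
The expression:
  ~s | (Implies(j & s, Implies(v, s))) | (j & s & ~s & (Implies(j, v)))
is always true.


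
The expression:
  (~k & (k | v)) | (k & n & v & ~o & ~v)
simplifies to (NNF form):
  v & ~k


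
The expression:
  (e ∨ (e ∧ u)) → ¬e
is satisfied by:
  {e: False}


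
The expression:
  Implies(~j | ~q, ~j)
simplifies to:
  q | ~j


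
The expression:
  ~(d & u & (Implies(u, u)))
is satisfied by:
  {u: False, d: False}
  {d: True, u: False}
  {u: True, d: False}


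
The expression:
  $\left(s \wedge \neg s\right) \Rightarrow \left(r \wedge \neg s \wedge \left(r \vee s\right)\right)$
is always true.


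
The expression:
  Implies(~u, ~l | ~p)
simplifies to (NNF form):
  u | ~l | ~p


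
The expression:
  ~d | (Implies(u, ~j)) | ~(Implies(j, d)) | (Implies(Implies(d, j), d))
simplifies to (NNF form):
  True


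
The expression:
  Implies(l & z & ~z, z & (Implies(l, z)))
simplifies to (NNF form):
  True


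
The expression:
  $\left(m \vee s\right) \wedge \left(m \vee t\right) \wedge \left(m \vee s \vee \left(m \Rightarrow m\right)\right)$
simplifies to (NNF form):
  $m \vee \left(s \wedge t\right)$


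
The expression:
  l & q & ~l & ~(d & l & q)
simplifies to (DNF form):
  False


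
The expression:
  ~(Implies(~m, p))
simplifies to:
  ~m & ~p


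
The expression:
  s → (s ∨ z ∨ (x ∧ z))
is always true.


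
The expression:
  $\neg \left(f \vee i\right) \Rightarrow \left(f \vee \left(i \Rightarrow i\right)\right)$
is always true.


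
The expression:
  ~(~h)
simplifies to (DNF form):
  h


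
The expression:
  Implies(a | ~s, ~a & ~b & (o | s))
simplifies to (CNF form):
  ~a & (o | s) & (s | ~b)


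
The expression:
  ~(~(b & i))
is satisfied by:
  {i: True, b: True}


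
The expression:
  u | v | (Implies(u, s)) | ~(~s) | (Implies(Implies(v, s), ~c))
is always true.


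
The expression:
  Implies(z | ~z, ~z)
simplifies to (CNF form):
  ~z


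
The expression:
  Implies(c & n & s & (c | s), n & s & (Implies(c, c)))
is always true.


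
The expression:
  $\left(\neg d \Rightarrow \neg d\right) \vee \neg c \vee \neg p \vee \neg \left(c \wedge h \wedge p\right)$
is always true.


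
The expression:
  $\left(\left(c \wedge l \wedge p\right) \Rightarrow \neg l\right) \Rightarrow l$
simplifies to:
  $l$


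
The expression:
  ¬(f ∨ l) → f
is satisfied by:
  {l: True, f: True}
  {l: True, f: False}
  {f: True, l: False}


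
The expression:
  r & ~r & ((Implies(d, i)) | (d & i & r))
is never true.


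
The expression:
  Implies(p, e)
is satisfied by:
  {e: True, p: False}
  {p: False, e: False}
  {p: True, e: True}


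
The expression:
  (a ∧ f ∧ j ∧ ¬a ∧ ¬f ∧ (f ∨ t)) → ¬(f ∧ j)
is always true.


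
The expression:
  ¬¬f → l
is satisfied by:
  {l: True, f: False}
  {f: False, l: False}
  {f: True, l: True}


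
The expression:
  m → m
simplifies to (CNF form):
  True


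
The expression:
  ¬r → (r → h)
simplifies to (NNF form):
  True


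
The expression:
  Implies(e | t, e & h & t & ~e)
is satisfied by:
  {e: False, t: False}


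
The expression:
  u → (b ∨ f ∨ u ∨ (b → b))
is always true.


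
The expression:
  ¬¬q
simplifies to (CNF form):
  q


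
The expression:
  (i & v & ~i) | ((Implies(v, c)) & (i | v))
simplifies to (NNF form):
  (c & v) | (i & ~v)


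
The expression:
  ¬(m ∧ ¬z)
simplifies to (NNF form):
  z ∨ ¬m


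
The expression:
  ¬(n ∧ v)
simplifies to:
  ¬n ∨ ¬v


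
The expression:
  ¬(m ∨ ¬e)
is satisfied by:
  {e: True, m: False}


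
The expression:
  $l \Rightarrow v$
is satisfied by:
  {v: True, l: False}
  {l: False, v: False}
  {l: True, v: True}


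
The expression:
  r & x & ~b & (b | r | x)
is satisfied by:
  {r: True, x: True, b: False}


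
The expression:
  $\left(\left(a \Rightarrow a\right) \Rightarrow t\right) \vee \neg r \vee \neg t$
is always true.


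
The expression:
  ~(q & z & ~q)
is always true.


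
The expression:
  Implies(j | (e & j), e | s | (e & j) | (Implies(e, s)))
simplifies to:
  True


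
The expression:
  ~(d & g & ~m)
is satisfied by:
  {m: True, g: False, d: False}
  {g: False, d: False, m: False}
  {d: True, m: True, g: False}
  {d: True, g: False, m: False}
  {m: True, g: True, d: False}
  {g: True, m: False, d: False}
  {d: True, g: True, m: True}


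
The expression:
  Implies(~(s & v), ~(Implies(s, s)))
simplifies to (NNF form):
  s & v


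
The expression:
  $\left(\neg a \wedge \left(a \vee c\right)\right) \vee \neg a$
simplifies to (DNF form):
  $\neg a$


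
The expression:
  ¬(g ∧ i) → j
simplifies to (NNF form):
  j ∨ (g ∧ i)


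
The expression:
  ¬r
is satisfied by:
  {r: False}


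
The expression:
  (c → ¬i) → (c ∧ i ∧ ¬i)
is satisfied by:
  {c: True, i: True}


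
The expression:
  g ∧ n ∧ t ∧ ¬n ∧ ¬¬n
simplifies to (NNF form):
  False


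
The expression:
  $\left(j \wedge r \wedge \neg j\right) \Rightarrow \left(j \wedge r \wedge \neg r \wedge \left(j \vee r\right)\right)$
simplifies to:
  $\text{True}$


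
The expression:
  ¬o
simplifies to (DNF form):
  ¬o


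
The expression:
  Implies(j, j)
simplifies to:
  True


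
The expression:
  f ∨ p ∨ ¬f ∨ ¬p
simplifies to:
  True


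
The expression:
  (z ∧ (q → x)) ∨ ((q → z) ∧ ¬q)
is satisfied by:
  {z: True, x: True, q: False}
  {z: True, x: False, q: False}
  {x: True, z: False, q: False}
  {z: False, x: False, q: False}
  {z: True, q: True, x: True}


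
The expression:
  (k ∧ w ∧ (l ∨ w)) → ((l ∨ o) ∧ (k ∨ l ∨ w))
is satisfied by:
  {o: True, l: True, w: False, k: False}
  {o: True, w: False, k: False, l: False}
  {l: True, w: False, k: False, o: False}
  {l: False, w: False, k: False, o: False}
  {o: True, k: True, l: True, w: False}
  {o: True, k: True, l: False, w: False}
  {k: True, l: True, o: False, w: False}
  {k: True, o: False, w: False, l: False}
  {l: True, o: True, w: True, k: False}
  {o: True, w: True, l: False, k: False}
  {l: True, w: True, o: False, k: False}
  {w: True, o: False, k: False, l: False}
  {o: True, k: True, w: True, l: True}
  {o: True, k: True, w: True, l: False}
  {k: True, w: True, l: True, o: False}


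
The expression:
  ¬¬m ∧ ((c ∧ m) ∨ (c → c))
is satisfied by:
  {m: True}


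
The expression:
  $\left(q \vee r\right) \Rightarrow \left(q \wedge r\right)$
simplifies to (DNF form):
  $\left(q \wedge r\right) \vee \left(\neg q \wedge \neg r\right)$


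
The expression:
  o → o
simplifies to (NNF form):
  True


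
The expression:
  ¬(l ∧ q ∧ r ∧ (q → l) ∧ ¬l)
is always true.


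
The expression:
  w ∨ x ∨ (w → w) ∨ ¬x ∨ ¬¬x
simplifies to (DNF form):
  True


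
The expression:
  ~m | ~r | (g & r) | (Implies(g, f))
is always true.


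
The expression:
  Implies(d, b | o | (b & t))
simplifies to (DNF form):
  b | o | ~d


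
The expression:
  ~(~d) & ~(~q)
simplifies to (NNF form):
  d & q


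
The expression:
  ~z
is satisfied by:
  {z: False}


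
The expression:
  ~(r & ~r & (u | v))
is always true.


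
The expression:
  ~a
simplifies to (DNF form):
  ~a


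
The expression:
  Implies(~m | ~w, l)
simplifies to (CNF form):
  (l | m) & (l | w)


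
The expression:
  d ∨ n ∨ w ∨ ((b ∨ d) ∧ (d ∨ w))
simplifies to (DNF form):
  d ∨ n ∨ w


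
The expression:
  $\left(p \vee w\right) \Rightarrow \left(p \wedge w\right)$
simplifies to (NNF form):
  $\left(p \wedge w\right) \vee \left(\neg p \wedge \neg w\right)$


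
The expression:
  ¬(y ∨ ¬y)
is never true.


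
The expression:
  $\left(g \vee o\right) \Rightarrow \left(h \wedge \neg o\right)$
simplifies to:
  $\neg o \wedge \left(h \vee \neg g\right)$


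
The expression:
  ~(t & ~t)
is always true.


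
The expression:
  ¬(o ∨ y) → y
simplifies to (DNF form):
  o ∨ y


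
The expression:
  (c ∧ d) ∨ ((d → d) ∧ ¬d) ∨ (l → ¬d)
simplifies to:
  c ∨ ¬d ∨ ¬l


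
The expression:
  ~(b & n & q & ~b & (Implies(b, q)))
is always true.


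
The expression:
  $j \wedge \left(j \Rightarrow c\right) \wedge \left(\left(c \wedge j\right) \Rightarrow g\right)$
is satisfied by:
  {c: True, j: True, g: True}


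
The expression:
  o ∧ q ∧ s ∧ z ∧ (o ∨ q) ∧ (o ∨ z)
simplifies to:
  o ∧ q ∧ s ∧ z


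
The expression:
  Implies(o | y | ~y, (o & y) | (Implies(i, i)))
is always true.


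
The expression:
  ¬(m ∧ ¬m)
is always true.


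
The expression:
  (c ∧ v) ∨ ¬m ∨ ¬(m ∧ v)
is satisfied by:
  {c: True, m: False, v: False}
  {m: False, v: False, c: False}
  {v: True, c: True, m: False}
  {v: True, m: False, c: False}
  {c: True, m: True, v: False}
  {m: True, c: False, v: False}
  {v: True, m: True, c: True}


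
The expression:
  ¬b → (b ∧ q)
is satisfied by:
  {b: True}


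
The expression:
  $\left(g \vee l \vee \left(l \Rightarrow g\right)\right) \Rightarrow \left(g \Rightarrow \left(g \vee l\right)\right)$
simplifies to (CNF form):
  $\text{True}$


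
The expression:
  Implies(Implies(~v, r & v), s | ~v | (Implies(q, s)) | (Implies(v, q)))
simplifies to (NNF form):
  True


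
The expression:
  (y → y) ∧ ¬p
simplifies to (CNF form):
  ¬p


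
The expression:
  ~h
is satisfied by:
  {h: False}


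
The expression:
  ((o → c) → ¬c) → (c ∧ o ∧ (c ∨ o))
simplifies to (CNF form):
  c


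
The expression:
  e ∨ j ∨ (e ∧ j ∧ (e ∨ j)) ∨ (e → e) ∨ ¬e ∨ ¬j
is always true.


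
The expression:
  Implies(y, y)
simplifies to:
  True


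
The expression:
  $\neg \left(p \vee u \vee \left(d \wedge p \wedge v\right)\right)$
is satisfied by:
  {u: False, p: False}


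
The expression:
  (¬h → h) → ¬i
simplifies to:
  ¬h ∨ ¬i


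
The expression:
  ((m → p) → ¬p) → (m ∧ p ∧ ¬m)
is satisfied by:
  {p: True}


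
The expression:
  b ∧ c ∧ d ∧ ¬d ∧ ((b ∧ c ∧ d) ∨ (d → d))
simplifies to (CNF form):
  False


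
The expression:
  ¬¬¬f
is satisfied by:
  {f: False}


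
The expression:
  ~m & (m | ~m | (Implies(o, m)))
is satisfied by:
  {m: False}


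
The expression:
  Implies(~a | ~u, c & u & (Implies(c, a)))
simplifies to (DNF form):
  a & u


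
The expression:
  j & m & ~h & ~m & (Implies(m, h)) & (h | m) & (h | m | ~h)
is never true.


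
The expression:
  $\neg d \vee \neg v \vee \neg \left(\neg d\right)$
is always true.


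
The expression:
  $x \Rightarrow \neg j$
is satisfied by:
  {x: False, j: False}
  {j: True, x: False}
  {x: True, j: False}


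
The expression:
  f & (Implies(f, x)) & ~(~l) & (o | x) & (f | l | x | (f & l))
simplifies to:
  f & l & x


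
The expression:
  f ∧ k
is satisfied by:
  {f: True, k: True}


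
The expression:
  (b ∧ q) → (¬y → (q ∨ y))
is always true.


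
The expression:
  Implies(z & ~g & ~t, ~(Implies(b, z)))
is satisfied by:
  {t: True, g: True, z: False}
  {t: True, g: False, z: False}
  {g: True, t: False, z: False}
  {t: False, g: False, z: False}
  {t: True, z: True, g: True}
  {t: True, z: True, g: False}
  {z: True, g: True, t: False}


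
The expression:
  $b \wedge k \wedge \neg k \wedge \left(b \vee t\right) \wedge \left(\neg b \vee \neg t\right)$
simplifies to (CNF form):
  $\text{False}$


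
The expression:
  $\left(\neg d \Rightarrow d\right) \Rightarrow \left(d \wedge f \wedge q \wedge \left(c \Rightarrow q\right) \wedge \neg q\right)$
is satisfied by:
  {d: False}


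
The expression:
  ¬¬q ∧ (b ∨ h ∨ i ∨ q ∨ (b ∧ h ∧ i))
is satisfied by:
  {q: True}


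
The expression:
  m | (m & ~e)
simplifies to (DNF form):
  m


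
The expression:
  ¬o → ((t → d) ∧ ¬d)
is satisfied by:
  {o: True, d: False, t: False}
  {o: True, t: True, d: False}
  {o: True, d: True, t: False}
  {o: True, t: True, d: True}
  {t: False, d: False, o: False}


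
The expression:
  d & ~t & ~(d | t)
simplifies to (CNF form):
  False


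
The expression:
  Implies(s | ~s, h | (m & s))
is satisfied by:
  {h: True, s: True, m: True}
  {h: True, s: True, m: False}
  {h: True, m: True, s: False}
  {h: True, m: False, s: False}
  {s: True, m: True, h: False}


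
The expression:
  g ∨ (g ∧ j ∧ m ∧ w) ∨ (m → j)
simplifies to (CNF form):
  g ∨ j ∨ ¬m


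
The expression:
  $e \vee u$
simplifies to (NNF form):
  $e \vee u$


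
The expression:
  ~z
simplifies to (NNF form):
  ~z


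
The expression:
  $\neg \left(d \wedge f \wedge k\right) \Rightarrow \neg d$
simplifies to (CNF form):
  $\left(f \vee \neg d\right) \wedge \left(k \vee \neg d\right)$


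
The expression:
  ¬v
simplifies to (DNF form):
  ¬v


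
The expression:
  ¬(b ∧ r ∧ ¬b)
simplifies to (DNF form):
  True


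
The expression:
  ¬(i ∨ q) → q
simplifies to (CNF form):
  i ∨ q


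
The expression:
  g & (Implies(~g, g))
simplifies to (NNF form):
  g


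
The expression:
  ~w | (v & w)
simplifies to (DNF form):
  v | ~w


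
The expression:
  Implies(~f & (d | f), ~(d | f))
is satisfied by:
  {f: True, d: False}
  {d: False, f: False}
  {d: True, f: True}


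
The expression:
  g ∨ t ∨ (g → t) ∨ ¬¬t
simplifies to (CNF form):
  True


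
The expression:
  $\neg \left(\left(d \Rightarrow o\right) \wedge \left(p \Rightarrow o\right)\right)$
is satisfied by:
  {d: True, p: True, o: False}
  {d: True, o: False, p: False}
  {p: True, o: False, d: False}


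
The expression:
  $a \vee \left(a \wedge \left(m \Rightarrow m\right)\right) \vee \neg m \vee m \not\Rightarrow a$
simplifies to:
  $\text{True}$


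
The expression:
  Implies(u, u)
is always true.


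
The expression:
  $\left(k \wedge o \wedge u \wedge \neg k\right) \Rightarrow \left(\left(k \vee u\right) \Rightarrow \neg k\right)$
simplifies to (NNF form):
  $\text{True}$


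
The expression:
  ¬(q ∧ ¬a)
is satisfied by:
  {a: True, q: False}
  {q: False, a: False}
  {q: True, a: True}


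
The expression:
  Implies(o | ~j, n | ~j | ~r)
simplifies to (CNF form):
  n | ~j | ~o | ~r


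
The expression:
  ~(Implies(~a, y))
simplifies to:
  ~a & ~y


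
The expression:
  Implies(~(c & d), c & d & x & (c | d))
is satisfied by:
  {c: True, d: True}


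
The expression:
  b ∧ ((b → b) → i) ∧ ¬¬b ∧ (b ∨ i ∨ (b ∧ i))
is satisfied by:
  {i: True, b: True}


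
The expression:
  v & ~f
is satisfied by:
  {v: True, f: False}


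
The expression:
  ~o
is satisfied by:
  {o: False}


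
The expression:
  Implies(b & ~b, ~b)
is always true.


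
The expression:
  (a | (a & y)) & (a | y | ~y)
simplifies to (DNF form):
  a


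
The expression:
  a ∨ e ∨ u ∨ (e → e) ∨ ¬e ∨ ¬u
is always true.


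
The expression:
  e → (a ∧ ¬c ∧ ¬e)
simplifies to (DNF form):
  ¬e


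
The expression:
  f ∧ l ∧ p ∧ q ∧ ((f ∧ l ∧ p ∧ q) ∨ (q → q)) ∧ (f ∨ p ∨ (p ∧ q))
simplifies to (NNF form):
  f ∧ l ∧ p ∧ q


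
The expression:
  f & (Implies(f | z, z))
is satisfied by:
  {z: True, f: True}


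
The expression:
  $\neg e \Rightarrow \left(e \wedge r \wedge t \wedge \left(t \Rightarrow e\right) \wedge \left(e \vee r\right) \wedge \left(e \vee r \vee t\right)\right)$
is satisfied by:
  {e: True}


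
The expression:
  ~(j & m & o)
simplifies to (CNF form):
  ~j | ~m | ~o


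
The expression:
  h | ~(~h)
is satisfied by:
  {h: True}


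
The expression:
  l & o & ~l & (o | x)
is never true.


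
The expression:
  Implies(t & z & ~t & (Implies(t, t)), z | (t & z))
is always true.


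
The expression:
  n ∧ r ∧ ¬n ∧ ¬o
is never true.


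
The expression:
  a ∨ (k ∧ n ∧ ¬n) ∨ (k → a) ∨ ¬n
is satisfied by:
  {a: True, k: False, n: False}
  {k: False, n: False, a: False}
  {a: True, n: True, k: False}
  {n: True, k: False, a: False}
  {a: True, k: True, n: False}
  {k: True, a: False, n: False}
  {a: True, n: True, k: True}


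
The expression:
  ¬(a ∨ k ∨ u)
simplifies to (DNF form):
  ¬a ∧ ¬k ∧ ¬u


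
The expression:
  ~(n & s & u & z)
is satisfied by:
  {s: False, u: False, z: False, n: False}
  {n: True, s: False, u: False, z: False}
  {z: True, s: False, u: False, n: False}
  {n: True, z: True, s: False, u: False}
  {u: True, n: False, s: False, z: False}
  {n: True, u: True, s: False, z: False}
  {z: True, u: True, n: False, s: False}
  {n: True, z: True, u: True, s: False}
  {s: True, z: False, u: False, n: False}
  {n: True, s: True, z: False, u: False}
  {z: True, s: True, n: False, u: False}
  {n: True, z: True, s: True, u: False}
  {u: True, s: True, z: False, n: False}
  {n: True, u: True, s: True, z: False}
  {z: True, u: True, s: True, n: False}


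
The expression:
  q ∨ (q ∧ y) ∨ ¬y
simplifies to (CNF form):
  q ∨ ¬y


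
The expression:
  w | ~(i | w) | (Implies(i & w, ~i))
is always true.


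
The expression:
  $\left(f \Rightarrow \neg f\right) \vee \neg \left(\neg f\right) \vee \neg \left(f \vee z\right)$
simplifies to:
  $\text{True}$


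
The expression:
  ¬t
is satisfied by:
  {t: False}


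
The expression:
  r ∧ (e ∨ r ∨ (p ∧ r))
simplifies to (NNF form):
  r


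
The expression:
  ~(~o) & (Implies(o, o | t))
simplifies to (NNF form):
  o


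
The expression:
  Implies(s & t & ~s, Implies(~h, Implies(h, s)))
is always true.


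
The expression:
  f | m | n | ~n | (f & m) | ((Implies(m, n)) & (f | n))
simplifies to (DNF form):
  True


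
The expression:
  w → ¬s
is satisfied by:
  {s: False, w: False}
  {w: True, s: False}
  {s: True, w: False}


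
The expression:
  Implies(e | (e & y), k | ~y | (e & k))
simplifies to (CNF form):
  k | ~e | ~y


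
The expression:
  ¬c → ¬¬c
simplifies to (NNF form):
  c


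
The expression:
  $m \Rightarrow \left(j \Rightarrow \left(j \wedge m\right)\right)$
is always true.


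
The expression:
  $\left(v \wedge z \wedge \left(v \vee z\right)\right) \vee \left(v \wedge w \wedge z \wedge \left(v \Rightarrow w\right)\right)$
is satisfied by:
  {z: True, v: True}


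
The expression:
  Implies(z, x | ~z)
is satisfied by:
  {x: True, z: False}
  {z: False, x: False}
  {z: True, x: True}


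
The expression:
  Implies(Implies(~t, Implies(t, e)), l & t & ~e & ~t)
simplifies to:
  False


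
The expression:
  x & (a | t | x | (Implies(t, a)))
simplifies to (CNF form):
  x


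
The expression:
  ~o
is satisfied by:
  {o: False}


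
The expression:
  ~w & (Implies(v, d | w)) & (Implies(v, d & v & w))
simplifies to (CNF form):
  ~v & ~w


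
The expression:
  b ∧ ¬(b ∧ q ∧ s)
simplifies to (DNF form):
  (b ∧ ¬q) ∨ (b ∧ ¬s)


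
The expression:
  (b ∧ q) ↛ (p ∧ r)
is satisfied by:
  {b: True, q: True, p: False, r: False}
  {b: True, r: True, q: True, p: False}
  {b: True, p: True, q: True, r: False}


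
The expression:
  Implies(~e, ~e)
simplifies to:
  True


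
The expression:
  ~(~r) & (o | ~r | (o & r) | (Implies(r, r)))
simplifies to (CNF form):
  r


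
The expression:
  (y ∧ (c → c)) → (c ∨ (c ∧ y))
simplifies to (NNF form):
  c ∨ ¬y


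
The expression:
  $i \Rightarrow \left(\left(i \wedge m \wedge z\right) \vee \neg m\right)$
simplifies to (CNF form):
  $z \vee \neg i \vee \neg m$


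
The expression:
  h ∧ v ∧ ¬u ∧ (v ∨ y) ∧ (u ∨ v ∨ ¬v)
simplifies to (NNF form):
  h ∧ v ∧ ¬u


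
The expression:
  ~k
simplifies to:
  ~k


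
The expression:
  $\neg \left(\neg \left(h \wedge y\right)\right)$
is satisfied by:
  {h: True, y: True}


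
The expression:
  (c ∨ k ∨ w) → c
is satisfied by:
  {c: True, k: False, w: False}
  {c: True, w: True, k: False}
  {c: True, k: True, w: False}
  {c: True, w: True, k: True}
  {w: False, k: False, c: False}


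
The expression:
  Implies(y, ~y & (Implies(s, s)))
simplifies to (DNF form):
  ~y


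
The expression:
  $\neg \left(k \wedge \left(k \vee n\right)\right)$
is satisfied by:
  {k: False}


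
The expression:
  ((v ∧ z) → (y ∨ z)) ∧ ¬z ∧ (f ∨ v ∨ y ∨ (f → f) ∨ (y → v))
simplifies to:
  ¬z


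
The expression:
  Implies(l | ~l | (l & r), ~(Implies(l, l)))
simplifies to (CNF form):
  False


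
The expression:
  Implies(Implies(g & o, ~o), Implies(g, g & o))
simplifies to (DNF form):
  o | ~g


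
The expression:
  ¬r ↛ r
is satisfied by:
  {r: False}


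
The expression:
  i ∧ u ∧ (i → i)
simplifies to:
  i ∧ u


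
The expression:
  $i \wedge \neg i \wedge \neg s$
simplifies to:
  $\text{False}$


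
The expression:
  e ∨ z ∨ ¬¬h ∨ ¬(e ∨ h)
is always true.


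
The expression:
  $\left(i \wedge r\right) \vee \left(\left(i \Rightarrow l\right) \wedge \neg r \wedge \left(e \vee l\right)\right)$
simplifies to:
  $\left(i \wedge r\right) \vee \left(l \wedge \neg r\right) \vee \left(e \wedge \neg i \wedge \neg r\right)$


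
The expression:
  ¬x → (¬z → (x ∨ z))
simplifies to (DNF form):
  x ∨ z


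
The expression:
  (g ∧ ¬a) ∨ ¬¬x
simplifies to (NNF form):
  x ∨ (g ∧ ¬a)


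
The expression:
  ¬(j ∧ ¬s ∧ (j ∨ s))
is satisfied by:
  {s: True, j: False}
  {j: False, s: False}
  {j: True, s: True}


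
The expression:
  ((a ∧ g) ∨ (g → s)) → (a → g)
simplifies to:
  g ∨ ¬a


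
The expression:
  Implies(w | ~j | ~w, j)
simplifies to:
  j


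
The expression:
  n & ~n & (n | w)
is never true.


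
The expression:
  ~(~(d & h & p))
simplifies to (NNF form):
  d & h & p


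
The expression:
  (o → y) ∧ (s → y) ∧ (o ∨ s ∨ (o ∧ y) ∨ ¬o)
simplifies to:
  y ∨ (¬o ∧ ¬s)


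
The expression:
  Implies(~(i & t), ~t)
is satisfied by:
  {i: True, t: False}
  {t: False, i: False}
  {t: True, i: True}


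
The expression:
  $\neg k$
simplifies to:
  $\neg k$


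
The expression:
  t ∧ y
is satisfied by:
  {t: True, y: True}
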